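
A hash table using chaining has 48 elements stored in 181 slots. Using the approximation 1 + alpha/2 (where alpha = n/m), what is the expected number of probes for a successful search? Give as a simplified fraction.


Load factor alpha = n/m = 48/181
Expected probes = 1 + alpha/2 = 1 + 48/(2*181)
= 1 + 48/362
= 362/362 + 48/362
= 410/362
Simplify: 205/181


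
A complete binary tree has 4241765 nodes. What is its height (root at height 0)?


In a complete binary tree, level k holds nodes 2^k .. 2^(k+1)-1 (1-indexed).
Height = floor(log2(n)) = floor(log2(4241765)) = 22
Check: 2^22 = 4194304 <= 4241765 < 8388608 = 2^23


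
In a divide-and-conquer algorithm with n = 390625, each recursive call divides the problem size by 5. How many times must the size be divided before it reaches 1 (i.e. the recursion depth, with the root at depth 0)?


Number of divisions = log_5(390625)
Sizes: 390625 -> 78125 -> 15625 -> 3125 -> 625 -> 125 -> 25 -> 5 -> 1 (8 divisions)
Recursion depth = 8


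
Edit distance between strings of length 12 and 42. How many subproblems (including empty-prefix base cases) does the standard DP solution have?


The table includes base cases (empty prefixes).
Rows: (m+1) = 13
Columns: (n+1) = 43
Total = 13 * 43 = 559


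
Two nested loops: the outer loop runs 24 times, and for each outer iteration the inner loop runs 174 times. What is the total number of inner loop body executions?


Outer loop: 24 iterations
Inner loop: 174 iterations per outer iteration
Total = 24 * 174 = 4176


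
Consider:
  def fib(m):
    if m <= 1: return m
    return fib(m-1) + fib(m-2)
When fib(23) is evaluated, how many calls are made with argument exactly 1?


Let N(m) = number of times fib(m) is called while evaluating fib(23).
N(23) = 1 (the initial call).
N(22) = 1 (only fib(23) calls it).
For 1 <= m <= 21: fib(m) is called by fib(m+1) and fib(m+2), so
  N(m) = N(m+1) + N(m+2).
fib(0) is called only by fib(2), so N(0) = N(2).
Walk down from m=23:
  N(23)=1, N(22)=1, N(21)=2, N(20)=3, N(19)=5, N(18)=8, N(17)=13, N(16)=21, N(15)=34, N(14)=55, N(13)=89, N(12)=144, N(11)=233, N(10)=377, N(9)=610, N(8)=987, N(7)=1597, N(6)=2584, N(5)=4181, N(4)=6765, N(3)=10946, N(2)=17711, N(1)=28657
N(1) = 28657


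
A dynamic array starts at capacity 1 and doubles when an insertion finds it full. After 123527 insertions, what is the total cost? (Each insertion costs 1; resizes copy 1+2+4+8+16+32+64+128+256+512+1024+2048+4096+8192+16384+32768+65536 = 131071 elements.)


Insertion cost: 123527 (one per element)
Resizes occur just before inserting elements 2, 3, 5, 9, ...
Elements copied at each resize: 1 + 2 + 4 + 8 + 16 + 32 + 64 + 128 + 256 + 512 + 1024 + 2048 + 4096 + 8192 + 16384 + 32768 + 65536
Sum of copies = 131071 (geometric series: 2^k - 1)
Total = 123527 + 131071 = 254598


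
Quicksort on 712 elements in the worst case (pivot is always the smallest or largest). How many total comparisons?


In the worst case, each partition step picks the worst pivot:
  Partition 1: 711 comparisons (n-1 elements to compare)
  Partition 2: 710 comparisons
  Partition 3: 709 comparisons
  Partition 4: 708 comparisons
  Partition 5: 707 comparisons
  ...
  Last partition: 0 comparisons
Total = (n-1) + (n-2) + ... + 1 + 0 = n*(n-1)/2
= 712*711/2 = 253116


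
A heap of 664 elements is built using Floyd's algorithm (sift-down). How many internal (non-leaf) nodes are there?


Leaf nodes occupy roughly half the array.
Sift-down is called for each internal node, starting from the last one.
Internal nodes = floor(n/2) = floor(664/2) = 332


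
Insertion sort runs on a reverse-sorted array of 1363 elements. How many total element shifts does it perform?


Sum of shifts = 1 + 2 + 3 + ... + 1362
= 1363 * 1362 / 2
= 1856406 / 2
= 928203


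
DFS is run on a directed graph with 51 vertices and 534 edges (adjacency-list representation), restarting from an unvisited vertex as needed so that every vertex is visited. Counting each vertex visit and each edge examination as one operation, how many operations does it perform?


A full DFS traversal processes each vertex exactly once (push/pop on stack).
Each directed edge is examined once.
V = 51, E = 534
V + E = 585


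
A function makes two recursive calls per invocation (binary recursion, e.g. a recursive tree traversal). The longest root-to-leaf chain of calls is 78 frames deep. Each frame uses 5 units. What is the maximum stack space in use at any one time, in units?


Binary recursion: the two calls run one after the other, so only one root-to-leaf chain of frames is on the stack at a time.
Maximum depth (longest chain) = 78 frames
Each frame = 5 units
Max stack space = 78 * 5 = 390


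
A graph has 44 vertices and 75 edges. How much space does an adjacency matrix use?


Adjacency matrix: V x V grid of entries
Space = V^2 = 44^2 = 44 * 44 = 1936


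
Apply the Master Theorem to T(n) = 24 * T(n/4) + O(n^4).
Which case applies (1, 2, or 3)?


The Master Theorem: T(n) = a*T(n/b) + O(n^c)
  a = 24, b = 4, c = 4
log_b(a) = log_4(24) ~ 2.292
Compare b^c with a: 4^4 = 256 > 24, so c > log_b(a).
Since c > log_b(a), Case 3 applies.
T(n) = O(n^4)
Master Theorem case = 3


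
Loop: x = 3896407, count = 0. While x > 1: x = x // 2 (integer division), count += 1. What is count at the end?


The variable x halves each step:
x = 3896407 -> 1948203 -> 974101 -> 487050 -> 243525 -> 121762 -> 60881 -> 30440 -> 15220 -> 7610 -> 3805 -> 1902 -> 951 -> 475 -> 237 -> 118 -> 59 -> 29 -> 14 -> 7 -> 3 -> 1
Number of halvings = floor(log2(3896407)) = 21


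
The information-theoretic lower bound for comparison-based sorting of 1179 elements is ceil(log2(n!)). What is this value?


A binary decision tree of height h has at most 2^h leaves and needs at least n! of them, so h >= ceil(log2(n!)).
1179! is far too large to multiply out, so use Stirling's series:
  ln(n!) ~ n ln n - n + (1/2) ln(2 pi n) + 1/(12n)  (error below 1/(360 n^3), negligible here)
  ln(1179) = 7.0724219
  n ln n = 1179 * 7.0724219 = 8338.3854
  (1/2) ln(2 pi * 1179) = (1/2) ln(7407.8755) = 4.4551
  1/(12*1179) = 0.0001
  ln(1179!) ~ 8338.3854 - 1179 + 4.4551 + 0.0001 = 7163.8406
Convert to base 2: log2(1179!) = 7163.8406 / ln 2 = 7163.8406 / 0.69314718 = 10335.2373
ceil(10335.2373) = 10336


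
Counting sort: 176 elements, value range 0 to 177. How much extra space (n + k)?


n = 176 (output array)
k = 178 (count array for 178 distinct values)
Extra space = 176 + 178 = 354


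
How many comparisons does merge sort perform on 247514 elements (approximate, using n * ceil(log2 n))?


Recursion depth: ceil(log2(247514)) = 18
Each recursion level merges n = 247514 elements
Total = 247514 * 18 = 4455252


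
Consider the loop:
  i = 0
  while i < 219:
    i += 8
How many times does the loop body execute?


Starting at i = 0, each iteration adds 8.
Iterations until i >= 219:
  Iteration 1: i = 0 -> i = 8
  Iteration 2: i = 8 -> i = 16
  Iteration 3: i = 16 -> i = 24
  Iteration 4: i = 24 -> i = 32
  Iteration 5: i = 32 -> i = 40
  Iteration 6: i = 40 -> i = 48
  Iteration 7: i = 48 -> i = 56
  Iteration 8: i = 56 -> i = 64
  ... continuing ...
Total iterations = ceil(219/8) = 28


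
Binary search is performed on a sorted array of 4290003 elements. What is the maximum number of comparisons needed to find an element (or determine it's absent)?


Binary search halves the search space each comparison:
  Step 1: search space = 4290003 -> 2145001
  Step 2: search space = 2145001 -> 1072500
  Step 3: search space = 1072500 -> 536250
  Step 4: search space = 536250 -> 268125
  Step 5: search space = 268125 -> 134062
  Step 6: search space = 134062 -> 67031
  Step 7: search space = 67031 -> 33515
  Step 8: search space = 33515 -> 16757
  Step 9: search space = 16757 -> 8378
  Step 10: search space = 8378 -> 4189
  Step 11: search space = 4189 -> 2094
  Step 12: search space = 2094 -> 1047
  Step 13: search space = 1047 -> 523
  Step 14: search space = 523 -> 261
  Step 15: search space = 261 -> 130
  Step 16: search space = 130 -> 65
  Step 17: search space = 65 -> 32
  Step 18: search space = 32 -> 16
  Step 19: search space = 16 -> 8
  Step 20: search space = 8 -> 4
  Step 21: search space = 4 -> 2
  Step 22: search space = 2 -> 1
  Step 23: search space = 1 (final check)
Maximum comparisons = floor(log2(4290003)) + 1 = 22 + 1 = 23


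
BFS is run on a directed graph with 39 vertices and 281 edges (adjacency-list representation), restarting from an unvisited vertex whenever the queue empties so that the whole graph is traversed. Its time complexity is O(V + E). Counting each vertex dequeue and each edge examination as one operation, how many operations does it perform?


A full BFS traversal dequeues each vertex exactly once and examines each directed edge exactly once.
V = 39 (vertex processing cost)
E = 281 (edge examination cost)
Total operations proportional to V + E = 39 + 281 = 320


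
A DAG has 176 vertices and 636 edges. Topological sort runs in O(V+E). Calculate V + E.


V = 176 (vertex processing)
E = 636 (edge processing)
V + E = 176 + 636 = 812


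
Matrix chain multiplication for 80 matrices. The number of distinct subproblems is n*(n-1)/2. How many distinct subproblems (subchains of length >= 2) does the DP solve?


Subproblems are indexed by (i, j) where i < j.
Number of such pairs = n*(n-1)/2
= 80 * 79 / 2
= 3160


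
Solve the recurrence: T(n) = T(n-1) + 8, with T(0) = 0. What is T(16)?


Unrolling the recurrence:
T(16) = T(15) + 8
       = T(14) + 8 + 8
       = T(13) + 8*3
       ...
       = T(0) + 8*16
       = 0 + 128 = 128


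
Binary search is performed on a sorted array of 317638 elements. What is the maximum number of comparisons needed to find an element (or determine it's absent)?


Binary search halves the search space each comparison:
  Step 1: search space = 317638 -> 158819
  Step 2: search space = 158819 -> 79409
  Step 3: search space = 79409 -> 39704
  Step 4: search space = 39704 -> 19852
  Step 5: search space = 19852 -> 9926
  Step 6: search space = 9926 -> 4963
  Step 7: search space = 4963 -> 2481
  Step 8: search space = 2481 -> 1240
  Step 9: search space = 1240 -> 620
  Step 10: search space = 620 -> 310
  Step 11: search space = 310 -> 155
  Step 12: search space = 155 -> 77
  Step 13: search space = 77 -> 38
  Step 14: search space = 38 -> 19
  Step 15: search space = 19 -> 9
  Step 16: search space = 9 -> 4
  Step 17: search space = 4 -> 2
  Step 18: search space = 2 -> 1
  Step 19: search space = 1 (final check)
Maximum comparisons = floor(log2(317638)) + 1 = 18 + 1 = 19


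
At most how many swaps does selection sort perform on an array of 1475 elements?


Each of the 1474 passes places one element in its final position.
Pass 1: swap minimum into position 0
Pass 2: swap minimum of remaining into position 1
...
Pass 1474: last two elements, one swap
Maximum swaps = 1475 - 1 = 1474


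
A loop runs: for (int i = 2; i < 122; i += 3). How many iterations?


Loop starts at i = 2, increments by 3, stops when i >= 122.
Number of iterations = ceil((122 - 2) / 3)
= ceil(120 / 3)
= 40


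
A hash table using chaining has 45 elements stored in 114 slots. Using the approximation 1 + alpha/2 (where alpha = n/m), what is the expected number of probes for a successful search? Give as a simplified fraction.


Load factor alpha = n/m = 45/114
Expected probes = 1 + alpha/2 = 1 + 45/(2*114)
= 1 + 45/228
= 228/228 + 45/228
= 273/228
Simplify: 91/76


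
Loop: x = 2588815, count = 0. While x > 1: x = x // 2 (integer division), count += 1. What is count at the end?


The variable x halves each step:
x = 2588815 -> 1294407 -> 647203 -> 323601 -> 161800 -> 80900 -> 40450 -> 20225 -> 10112 -> 5056 -> 2528 -> 1264 -> 632 -> 316 -> 158 -> 79 -> 39 -> 19 -> 9 -> 4 -> 2 -> 1
Number of halvings = floor(log2(2588815)) = 21


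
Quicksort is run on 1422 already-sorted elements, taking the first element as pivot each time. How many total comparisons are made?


Sum of comparisons per partition:
1421 + 1420 + ... + 1 + 0
= 1422 * (1422 - 1) / 2
= 1422 * 1421 / 2
= 1010331


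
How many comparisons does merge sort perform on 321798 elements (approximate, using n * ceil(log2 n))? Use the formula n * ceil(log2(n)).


Recursion depth: ceil(log2(321798)) = 19
Each recursion level merges n = 321798 elements
Total = 321798 * 19 = 6114162


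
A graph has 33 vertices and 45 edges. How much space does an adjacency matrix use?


Adjacency matrix: V x V grid of entries
Space = V^2 = 33^2 = 33 * 33 = 1089


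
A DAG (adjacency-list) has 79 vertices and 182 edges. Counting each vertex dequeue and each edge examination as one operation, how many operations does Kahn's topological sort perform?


V = 79 (vertex processing)
E = 182 (edge processing)
V + E = 79 + 182 = 261


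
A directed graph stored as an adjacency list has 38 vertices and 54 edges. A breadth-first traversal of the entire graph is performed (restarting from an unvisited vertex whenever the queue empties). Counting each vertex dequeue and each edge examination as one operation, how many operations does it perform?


A full BFS traversal dequeues each vertex once and examines each edge once.
Vertex visits: 38
Edge visits: 54
V + E = 38 + 54 = 92


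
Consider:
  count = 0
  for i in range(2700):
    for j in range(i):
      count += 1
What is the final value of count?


For each i, the inner loop runs i times:
  i=0: inner runs 0 times
  i=1: inner runs 1 time
  i=2: inner runs 2 times
  i=3: inner runs 3 times
  i=4: inner runs 4 times
  i=5: inner runs 5 times
  i=6: inner runs 6 times
  i=7: inner runs 7 times
  ...
Total = 0 + 1 + 2 + ... + 2699 = 2700*(2700-1)/2 = 3643650


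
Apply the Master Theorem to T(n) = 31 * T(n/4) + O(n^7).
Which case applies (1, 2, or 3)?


The Master Theorem: T(n) = a*T(n/b) + O(n^c)
  a = 31, b = 4, c = 7
log_b(a) = log_4(31) ~ 2.477
Compare b^c with a: 4^7 = 16384 > 31, so c > log_b(a).
Since c > log_b(a), Case 3 applies.
T(n) = O(n^7)
Master Theorem case = 3


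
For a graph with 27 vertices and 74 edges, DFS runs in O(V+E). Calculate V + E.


A full DFS traversal visits each vertex once and examines each edge once.
V = 27
E = 74
Sum = 27 + 74 = 101


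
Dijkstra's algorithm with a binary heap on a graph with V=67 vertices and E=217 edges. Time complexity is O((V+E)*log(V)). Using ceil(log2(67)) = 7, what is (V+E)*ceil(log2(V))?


Dijkstra with a binary heap: each vertex is extracted once, each edge may relax once.
Each heap operation costs O(log V).
V + E = 67 + 217 = 284
ceil(log2(67)) = 7 (since 2^6 = 64 < 67 <= 128 = 2^7)
Total heap work = (V+E) * ceil(log2(V)) = 284 * 7 = 1988


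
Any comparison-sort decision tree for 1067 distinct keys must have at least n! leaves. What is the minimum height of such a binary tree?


A binary decision tree of height h has at most 2^h leaves and needs at least n! of them, so h >= ceil(log2(n!)).
1067! is far too large to multiply out, so use Stirling's series:
  ln(n!) ~ n ln n - n + (1/2) ln(2 pi n) + 1/(12n)  (error below 1/(360 n^3), negligible here)
  ln(1067) = 6.9726063
  n ln n = 1067 * 6.9726063 = 7439.7709
  (1/2) ln(2 pi * 1067) = (1/2) ln(6704.1587) = 4.4052
  1/(12*1067) = 0.0001
  ln(1067!) ~ 7439.7709 - 1067 + 4.4052 + 0.0001 = 6377.1762
Convert to base 2: log2(1067!) = 6377.1762 / ln 2 = 6377.1762 / 0.69314718 = 9200.3205
ceil(9200.3205) = 9201


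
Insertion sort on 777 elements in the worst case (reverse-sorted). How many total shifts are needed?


In the worst case (reverse-sorted), each element shifts past all previous:
  Element 1: 1 shifts
  Element 2: 2 shifts
  Element 3: 3 shifts
  Element 4: 4 shifts
  Element 5: 5 shifts
  ...
  Element 776: 776 shifts
Total = 1 + 2 + ... + 776
= 777*(777-1)/2 = 301476


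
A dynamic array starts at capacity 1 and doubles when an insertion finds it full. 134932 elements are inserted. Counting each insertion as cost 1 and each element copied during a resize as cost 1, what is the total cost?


n = 134932
Insertion costs: 134932
Resizes copy 1, 2, 4, ... up to the largest power of 2 that is <= n-1 = 134931, i.e. 131072.
Copy costs = 1 + 2 + 4 + 8 + 16 + 32 + 64 + 128 + 256 + 512 + 1024 + 2048 + 4096 + 8192 + 16384 + 32768 + 65536 + 131072 = 262143
Total = 134932 + 262143 = 397075


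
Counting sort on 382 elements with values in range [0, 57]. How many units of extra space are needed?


Output array size: 382 (to store sorted result)
Count array size: 58 (one slot per possible value, range 0 to 57)
Total extra space = 382 + 58 = 440


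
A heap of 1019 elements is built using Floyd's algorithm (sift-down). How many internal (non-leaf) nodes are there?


Leaf nodes occupy roughly half the array.
Sift-down is called for each internal node, starting from the last one.
Internal nodes = floor(n/2) = floor(1019/2) = 509


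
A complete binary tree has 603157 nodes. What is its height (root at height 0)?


In a complete binary tree, level k holds nodes 2^k .. 2^(k+1)-1 (1-indexed).
Height = floor(log2(n)) = floor(log2(603157)) = 19
Check: 2^19 = 524288 <= 603157 < 1048576 = 2^20


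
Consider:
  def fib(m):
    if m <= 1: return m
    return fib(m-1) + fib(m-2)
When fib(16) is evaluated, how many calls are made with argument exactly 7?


Let N(m) = number of times fib(m) is called while evaluating fib(16).
N(16) = 1 (the initial call).
N(15) = 1 (only fib(16) calls it).
For 1 <= m <= 14: fib(m) is called by fib(m+1) and fib(m+2), so
  N(m) = N(m+1) + N(m+2).
fib(0) is called only by fib(2), so N(0) = N(2).
Walk down from m=16:
  N(16)=1, N(15)=1, N(14)=2, N(13)=3, N(12)=5, N(11)=8, N(10)=13, N(9)=21, N(8)=34, N(7)=55
N(7) = 55


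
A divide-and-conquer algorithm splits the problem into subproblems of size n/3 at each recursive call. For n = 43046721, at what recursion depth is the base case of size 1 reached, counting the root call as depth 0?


At each depth, the problem size is divided by 3:
  Depth 0: problem size = 43046721
  Depth 1: problem size = 14348907
  Depth 2: problem size = 4782969
  Depth 3: problem size = 1594323
  Depth 4: problem size = 531441
  Depth 5: problem size = 177147
  Depth 6: problem size = 59049
  Depth 7: problem size = 19683
  Depth 8: problem size = 6561
  Depth 9: problem size = 2187
  Depth 10: problem size = 729
  Depth 11: problem size = 243
  Depth 12: problem size = 81
  Depth 13: problem size = 27
  Depth 14: problem size = 9
  Depth 15: problem size = 3
  Depth 16: problem size = 1 (base case)
The base case is reached at depth log_3(43046721) = 16 (the tree has 17 levels counting depth 0, but the depth asked for is 16).
Recursion depth = 16


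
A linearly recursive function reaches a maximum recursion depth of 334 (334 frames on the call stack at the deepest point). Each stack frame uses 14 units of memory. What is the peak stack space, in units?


Maximum recursion depth = 334 frames
Memory per frame = 14 units
Total stack space = depth * frame_size
= 334 * 14 = 4676


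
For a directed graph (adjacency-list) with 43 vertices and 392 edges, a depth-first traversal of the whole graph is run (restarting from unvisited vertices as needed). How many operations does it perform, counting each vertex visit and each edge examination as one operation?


A full DFS traversal visits each vertex once and examines each edge once.
V = 43
E = 392
Sum = 43 + 392 = 435


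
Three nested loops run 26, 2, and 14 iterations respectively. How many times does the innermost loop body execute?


Loop 1 (outermost): 26 iterations
Loop 2 (middle): 2 iterations per outer
Loop 3 (innermost): 14 iterations per middle
Total = 26 * 2 * 14 = 728


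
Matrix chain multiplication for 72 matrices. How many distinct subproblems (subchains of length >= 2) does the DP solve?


Subproblems are indexed by (i, j) where i < j.
Number of such pairs = n*(n-1)/2
= 72 * 71 / 2
= 2556


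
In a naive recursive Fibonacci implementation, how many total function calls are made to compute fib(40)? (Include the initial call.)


Let C(m) = total calls to evaluate fib(m). Then C(0)=C(1)=1, and
C(m) = 1 + C(m-1) + C(m-2) for m >= 2.
Build the table (each entry = 1 + previous two):
  C(0) = 1
  C(1) = 1
  C(2) = 1 + 1 + 1 = 3
  C(3) = 1 + 3 + 1 = 5
  C(4) = 1 + 5 + 3 = 9
  C(5) = 1 + 9 + 5 = 15
  C(6) = 1 + 15 + 9 = 25
  C(7) = 1 + 25 + 15 = 41
  C(8) = 1 + 41 + 25 = 67
  C(9) = 1 + 67 + 41 = 109
  C(10) = 1 + 109 + 67 = 177
  C(11) = 1 + 177 + 109 = 287
  C(12) = 1 + 287 + 177 = 465
  C(13) = 1 + 465 + 287 = 753
  C(14) = 1 + 753 + 465 = 1219
  C(15) = 1 + 1219 + 753 = 1973
  C(16) = 1 + 1973 + 1219 = 3193
  C(17) = 1 + 3193 + 1973 = 5167
  C(18) = 1 + 5167 + 3193 = 8361
  C(19) = 1 + 8361 + 5167 = 13529
  C(20) = 1 + 13529 + 8361 = 21891
  C(21) = 1 + 21891 + 13529 = 35421
  C(22) = 1 + 35421 + 21891 = 57313
  C(23) = 1 + 57313 + 35421 = 92735
  C(24) = 1 + 92735 + 57313 = 150049
  C(25) = 1 + 150049 + 92735 = 242785
  C(26) = 1 + 242785 + 150049 = 392835
  C(27) = 1 + 392835 + 242785 = 635621
  C(28) = 1 + 635621 + 392835 = 1028457
  C(29) = 1 + 1028457 + 635621 = 1664079
  C(30) = 1 + 1664079 + 1028457 = 2692537
  C(31) = 1 + 2692537 + 1664079 = 4356617
  C(32) = 1 + 4356617 + 2692537 = 7049155
  C(33) = 1 + 7049155 + 4356617 = 11405773
  C(34) = 1 + 11405773 + 7049155 = 18454929
  C(35) = 1 + 18454929 + 11405773 = 29860703
  C(36) = 1 + 29860703 + 18454929 = 48315633
  C(37) = 1 + 48315633 + 29860703 = 78176337
  C(38) = 1 + 78176337 + 48315633 = 126491971
  C(39) = 1 + 126491971 + 78176337 = 204668309
  C(40) = 1 + 204668309 + 126491971 = 331160281
Total calls for fib(40) = 331160281


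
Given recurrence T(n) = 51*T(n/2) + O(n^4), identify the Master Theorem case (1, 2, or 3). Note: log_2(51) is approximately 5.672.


Master Theorem parameters: a=51, b=2, c=4
log_b(a) = 5.672
Compare b^c with a: 2^4 = 16 < 51, so c < log_b(a).
Comparing c=4 vs log_b(a)=5.672:
4 < 5.672 => Case 1
Result: T(n) = O(n^(log_2 51)) ~ O(n^5.672)
Master Theorem case = 1


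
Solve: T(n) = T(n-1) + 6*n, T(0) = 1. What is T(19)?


Expanding the recurrence:
T(19) = T(18) + 6*19
       = T(17) + 6*18 + 6*19
       ...
       = T(0) + 6*(1 + 2 + ... + 19)
       = 1 + 6 * 19*20/2
       = 1 + 6 * 190
       = 1 + 1140 = 1141


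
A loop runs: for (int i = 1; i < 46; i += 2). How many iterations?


Loop starts at i = 1, increments by 2, stops when i >= 46.
Number of iterations = ceil((46 - 1) / 2)
= ceil(45 / 2)
= 23


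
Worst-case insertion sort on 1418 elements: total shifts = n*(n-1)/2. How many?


Sum of shifts = 1 + 2 + 3 + ... + 1417
= 1418 * 1417 / 2
= 2009306 / 2
= 1004653


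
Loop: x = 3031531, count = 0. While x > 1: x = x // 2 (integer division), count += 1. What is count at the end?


The variable x halves each step:
x = 3031531 -> 1515765 -> 757882 -> 378941 -> 189470 -> 94735 -> 47367 -> 23683 -> 11841 -> 5920 -> 2960 -> 1480 -> 740 -> 370 -> 185 -> 92 -> 46 -> 23 -> 11 -> 5 -> 2 -> 1
Number of halvings = floor(log2(3031531)) = 21


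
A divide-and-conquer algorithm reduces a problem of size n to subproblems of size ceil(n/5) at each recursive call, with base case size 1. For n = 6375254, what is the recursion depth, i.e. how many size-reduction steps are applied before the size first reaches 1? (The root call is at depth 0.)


Each step divides the size by 5 (rounding up); after k steps the size is ceil(n/5^k), which equals 1 exactly when 5^k >= n.
So the depth is the smallest k with 5^k >= 6375254, i.e. ceil(log_5(6375254)).
5^9 = 1953125 < 6375254 <= 9765625 = 5^10
Recursion depth = 10


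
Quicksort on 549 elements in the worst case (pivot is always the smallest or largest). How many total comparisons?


In the worst case, each partition step picks the worst pivot:
  Partition 1: 548 comparisons (n-1 elements to compare)
  Partition 2: 547 comparisons
  Partition 3: 546 comparisons
  Partition 4: 545 comparisons
  Partition 5: 544 comparisons
  ...
  Last partition: 0 comparisons
Total = (n-1) + (n-2) + ... + 1 + 0 = n*(n-1)/2
= 549*548/2 = 150426


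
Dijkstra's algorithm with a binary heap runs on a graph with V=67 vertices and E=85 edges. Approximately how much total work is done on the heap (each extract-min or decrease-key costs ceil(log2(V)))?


Dijkstra with a binary heap: each vertex is extracted once, each edge may relax once.
Each heap operation costs O(log V).
V + E = 67 + 85 = 152
ceil(log2(67)) = 7 (since 2^6 = 64 < 67 <= 128 = 2^7)
Total heap work = (V+E) * ceil(log2(V)) = 152 * 7 = 1064


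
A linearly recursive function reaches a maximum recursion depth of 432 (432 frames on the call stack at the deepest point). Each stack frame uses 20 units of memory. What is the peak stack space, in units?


Maximum recursion depth = 432 frames
Memory per frame = 20 units
Total stack space = depth * frame_size
= 432 * 20 = 8640


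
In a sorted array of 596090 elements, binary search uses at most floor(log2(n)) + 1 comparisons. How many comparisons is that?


Halving sequence: 596090 -> 298045 -> 149022 -> 74511 -> 37255 -> 18627 -> 9313 -> 4656 -> 2328 -> 1164 -> 582 -> 291 -> 145 -> 72 -> 36 -> 18 -> 9 -> 4 -> 2 -> 1
Number of halvings = 19
Max comparisons = 19 + 1 = 20


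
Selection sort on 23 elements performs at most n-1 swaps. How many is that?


Each of the 22 passes places one element in its final position.
Pass 1: swap minimum into position 0
Pass 2: swap minimum of remaining into position 1
...
Pass 22: last two elements, one swap
Maximum swaps = 23 - 1 = 22


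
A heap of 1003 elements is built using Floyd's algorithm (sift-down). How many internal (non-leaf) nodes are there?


Leaf nodes occupy roughly half the array.
Sift-down is called for each internal node, starting from the last one.
Internal nodes = floor(n/2) = floor(1003/2) = 501


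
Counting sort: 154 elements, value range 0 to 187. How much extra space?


n = 154 (output array)
k = 188 (count array for 188 distinct values)
Extra space = 154 + 188 = 342


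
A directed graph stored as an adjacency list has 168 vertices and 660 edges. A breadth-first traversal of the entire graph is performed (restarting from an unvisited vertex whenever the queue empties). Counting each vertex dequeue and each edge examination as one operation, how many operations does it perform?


A full BFS traversal dequeues each vertex once and examines each edge once.
Vertex visits: 168
Edge visits: 660
V + E = 168 + 660 = 828


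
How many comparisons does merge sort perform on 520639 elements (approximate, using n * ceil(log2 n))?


Recursion depth: ceil(log2(520639)) = 19
Each recursion level merges n = 520639 elements
Total = 520639 * 19 = 9892141


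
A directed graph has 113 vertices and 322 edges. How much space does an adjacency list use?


Adjacency list: one list head per vertex + one entry per edge
Vertex heads: 113
Edge entries: 322
Total = 113 + 322 = 435


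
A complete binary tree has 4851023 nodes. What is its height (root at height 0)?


In a complete binary tree, level k holds nodes 2^k .. 2^(k+1)-1 (1-indexed).
Height = floor(log2(n)) = floor(log2(4851023)) = 22
Check: 2^22 = 4194304 <= 4851023 < 8388608 = 2^23


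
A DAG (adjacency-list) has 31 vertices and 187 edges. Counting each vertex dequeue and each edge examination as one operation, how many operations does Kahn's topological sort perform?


V = 31 (vertex processing)
E = 187 (edge processing)
V + E = 31 + 187 = 218


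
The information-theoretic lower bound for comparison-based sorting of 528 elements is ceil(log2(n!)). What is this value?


A binary decision tree of height h has at most 2^h leaves and needs at least n! of them, so h >= ceil(log2(n!)).
528! is far too large to multiply out, so use Stirling's series:
  ln(n!) ~ n ln n - n + (1/2) ln(2 pi n) + 1/(12n)  (error below 1/(360 n^3), negligible here)
  ln(528) = 6.2690963
  n ln n = 528 * 6.2690963 = 3310.0828
  (1/2) ln(2 pi * 528) = (1/2) ln(3317.5218) = 4.0535
  1/(12*528) = 0.0002
  ln(528!) ~ 3310.0828 - 528 + 4.0535 + 0.0002 = 2786.1365
Convert to base 2: log2(528!) = 2786.1365 / ln 2 = 2786.1365 / 0.69314718 = 4019.5453
ceil(4019.5453) = 4020


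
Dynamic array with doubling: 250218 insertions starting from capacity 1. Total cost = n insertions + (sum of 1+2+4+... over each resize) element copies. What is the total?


n = 250218
Insertion costs: 250218
Resizes copy 1, 2, 4, ... up to the largest power of 2 that is <= n-1 = 250217, i.e. 131072.
Copy costs = 1 + 2 + 4 + 8 + 16 + 32 + 64 + 128 + 256 + 512 + 1024 + 2048 + 4096 + 8192 + 16384 + 32768 + 65536 + 131072 = 262143
Total = 250218 + 262143 = 512361


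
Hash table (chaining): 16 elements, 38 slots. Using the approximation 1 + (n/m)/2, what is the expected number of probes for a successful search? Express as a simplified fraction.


Computing expected probes:
alpha = 16/38
= 1 + alpha/2
= 1 + 16/(2*38)
= (2*38 + 16) / (2*38)
= 92/76 = 23/19


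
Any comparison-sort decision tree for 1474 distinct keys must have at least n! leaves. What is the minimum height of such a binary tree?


A binary decision tree of height h has at most 2^h leaves and needs at least n! of them, so h >= ceil(log2(n!)).
1474! is far too large to multiply out, so use Stirling's series:
  ln(n!) ~ n ln n - n + (1/2) ln(2 pi n) + 1/(12n)  (error below 1/(360 n^3), negligible here)
  ln(1474) = 7.2957351
  n ln n = 1474 * 7.2957351 = 10753.9135
  (1/2) ln(2 pi * 1474) = (1/2) ln(9261.4151) = 4.5668
  1/(12*1474) = 0.0001
  ln(1474!) ~ 10753.9135 - 1474 + 4.5668 + 0.0001 = 9284.4804
Convert to base 2: log2(1474!) = 9284.4804 / ln 2 = 9284.4804 / 0.69314718 = 13394.6738
ceil(13394.6738) = 13395


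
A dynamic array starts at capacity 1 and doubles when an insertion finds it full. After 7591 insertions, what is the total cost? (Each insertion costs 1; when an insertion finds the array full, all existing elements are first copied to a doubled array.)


Insertion cost: 7591 (one per element)
Resizes occur just before inserting elements 2, 3, 5, 9, ...
Elements copied at each resize: 1 + 2 + 4 + 8 + 16 + 32 + 64 + 128 + 256 + 512 + 1024 + 2048 + 4096
Sum of copies = 8191 (geometric series: 2^k - 1)
Total = 7591 + 8191 = 15782


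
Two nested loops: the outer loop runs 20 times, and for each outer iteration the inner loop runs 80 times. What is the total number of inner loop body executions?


Outer loop: 20 iterations
Inner loop: 80 iterations per outer iteration
Total = 20 * 80 = 1600


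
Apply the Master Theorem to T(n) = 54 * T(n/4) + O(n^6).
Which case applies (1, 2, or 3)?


The Master Theorem: T(n) = a*T(n/b) + O(n^c)
  a = 54, b = 4, c = 6
log_b(a) = log_4(54) ~ 2.877
Compare b^c with a: 4^6 = 4096 > 54, so c > log_b(a).
Since c > log_b(a), Case 3 applies.
T(n) = O(n^6)
Master Theorem case = 3


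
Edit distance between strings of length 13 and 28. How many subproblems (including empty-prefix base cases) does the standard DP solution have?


The table includes base cases (empty prefixes).
Rows: (m+1) = 14
Columns: (n+1) = 29
Total = 14 * 29 = 406


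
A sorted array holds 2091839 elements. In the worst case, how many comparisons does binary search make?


Halving sequence: 2091839 -> 1045919 -> 522959 -> 261479 -> 130739 -> 65369 -> 32684 -> 16342 -> 8171 -> 4085 -> 2042 -> 1021 -> 510 -> 255 -> 127 -> 63 -> 31 -> 15 -> 7 -> 3 -> 1
Number of halvings = 20
Max comparisons = 20 + 1 = 21


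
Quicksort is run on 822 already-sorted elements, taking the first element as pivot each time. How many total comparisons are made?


Sum of comparisons per partition:
821 + 820 + ... + 1 + 0
= 822 * (822 - 1) / 2
= 822 * 821 / 2
= 337431


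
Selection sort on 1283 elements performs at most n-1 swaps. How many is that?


Each of the 1282 passes places one element in its final position.
Pass 1: swap minimum into position 0
Pass 2: swap minimum of remaining into position 1
...
Pass 1282: last two elements, one swap
Maximum swaps = 1283 - 1 = 1282


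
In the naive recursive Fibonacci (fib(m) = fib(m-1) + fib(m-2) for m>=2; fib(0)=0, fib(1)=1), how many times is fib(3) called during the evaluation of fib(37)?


Let N(m) = number of times fib(m) is called while evaluating fib(37).
N(37) = 1 (the initial call).
N(36) = 1 (only fib(37) calls it).
For 1 <= m <= 35: fib(m) is called by fib(m+1) and fib(m+2), so
  N(m) = N(m+1) + N(m+2).
fib(0) is called only by fib(2), so N(0) = N(2).
Walk down from m=37:
  N(37)=1, N(36)=1, N(35)=2, N(34)=3, N(33)=5, N(32)=8, N(31)=13, N(30)=21, N(29)=34, N(28)=55, N(27)=89, N(26)=144, N(25)=233, N(24)=377, N(23)=610, N(22)=987, N(21)=1597, N(20)=2584, N(19)=4181, N(18)=6765, N(17)=10946, N(16)=17711, N(15)=28657, N(14)=46368, N(13)=75025, N(12)=121393, N(11)=196418, N(10)=317811, N(9)=514229, N(8)=832040, N(7)=1346269, N(6)=2178309, N(5)=3524578, N(4)=5702887, N(3)=9227465
N(3) = 9227465


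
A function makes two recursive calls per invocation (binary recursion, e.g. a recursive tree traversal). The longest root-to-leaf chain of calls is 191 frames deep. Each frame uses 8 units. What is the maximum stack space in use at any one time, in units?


Binary recursion: the two calls run one after the other, so only one root-to-leaf chain of frames is on the stack at a time.
Maximum depth (longest chain) = 191 frames
Each frame = 8 units
Max stack space = 191 * 8 = 1528


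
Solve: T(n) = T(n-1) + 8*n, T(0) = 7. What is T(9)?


Expanding the recurrence:
T(9) = T(8) + 8*9
       = T(7) + 8*8 + 8*9
       ...
       = T(0) + 8*(1 + 2 + ... + 9)
       = 7 + 8 * 9*10/2
       = 7 + 8 * 45
       = 7 + 360 = 367


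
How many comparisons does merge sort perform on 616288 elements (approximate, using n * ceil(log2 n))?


Recursion depth: ceil(log2(616288)) = 20
Each recursion level merges n = 616288 elements
Total = 616288 * 20 = 12325760


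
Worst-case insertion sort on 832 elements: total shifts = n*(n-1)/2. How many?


Sum of shifts = 1 + 2 + 3 + ... + 831
= 832 * 831 / 2
= 691392 / 2
= 345696


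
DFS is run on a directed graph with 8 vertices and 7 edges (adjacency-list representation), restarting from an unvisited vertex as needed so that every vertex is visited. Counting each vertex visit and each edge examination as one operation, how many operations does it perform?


A full DFS traversal processes each vertex exactly once (push/pop on stack).
Each directed edge is examined once.
V = 8, E = 7
V + E = 15


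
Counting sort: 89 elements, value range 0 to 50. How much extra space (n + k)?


n = 89 (output array)
k = 51 (count array for 51 distinct values)
Extra space = 89 + 51 = 140


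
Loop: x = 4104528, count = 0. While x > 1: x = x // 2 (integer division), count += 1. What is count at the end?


The variable x halves each step:
x = 4104528 -> 2052264 -> 1026132 -> 513066 -> 256533 -> 128266 -> 64133 -> 32066 -> 16033 -> 8016 -> 4008 -> 2004 -> 1002 -> 501 -> 250 -> 125 -> 62 -> 31 -> 15 -> 7 -> 3 -> 1
Number of halvings = floor(log2(4104528)) = 21


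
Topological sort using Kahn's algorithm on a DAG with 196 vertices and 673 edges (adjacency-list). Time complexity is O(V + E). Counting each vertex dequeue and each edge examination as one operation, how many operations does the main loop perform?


Kahn's algorithm:
  1. Compute in-degrees: O(V + E)
  2. Process queue: each vertex dequeued once (O(V))
     each edge examined once (O(E))
Total = V + E = 196 + 673 = 869


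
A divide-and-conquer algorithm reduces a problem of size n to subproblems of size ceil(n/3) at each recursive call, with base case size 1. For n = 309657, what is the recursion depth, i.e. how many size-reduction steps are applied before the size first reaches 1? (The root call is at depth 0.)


Each step divides the size by 3 (rounding up); after k steps the size is ceil(n/3^k), which equals 1 exactly when 3^k >= n.
So the depth is the smallest k with 3^k >= 309657, i.e. ceil(log_3(309657)).
3^11 = 177147 < 309657 <= 531441 = 3^12
Recursion depth = 12


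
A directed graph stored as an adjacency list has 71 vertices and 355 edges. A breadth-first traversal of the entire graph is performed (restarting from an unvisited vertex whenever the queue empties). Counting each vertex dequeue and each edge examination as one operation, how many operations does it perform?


A full BFS traversal dequeues each vertex once and examines each edge once.
Vertex visits: 71
Edge visits: 355
V + E = 71 + 355 = 426


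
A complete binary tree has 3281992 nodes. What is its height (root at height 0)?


In a complete binary tree, level k holds nodes 2^k .. 2^(k+1)-1 (1-indexed).
Height = floor(log2(n)) = floor(log2(3281992)) = 21
Check: 2^21 = 2097152 <= 3281992 < 4194304 = 2^22


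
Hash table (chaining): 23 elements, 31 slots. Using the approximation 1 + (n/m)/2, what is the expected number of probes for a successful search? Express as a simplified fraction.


Computing expected probes:
alpha = 23/31
= 1 + alpha/2
= 1 + 23/(2*31)
= (2*31 + 23) / (2*31)
= 85/62


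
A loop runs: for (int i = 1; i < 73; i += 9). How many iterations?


Loop starts at i = 1, increments by 9, stops when i >= 73.
Number of iterations = ceil((73 - 1) / 9)
= ceil(72 / 9)
= 8


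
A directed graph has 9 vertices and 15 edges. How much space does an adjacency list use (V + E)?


Adjacency list: one list head per vertex + one entry per edge
Vertex heads: 9
Edge entries: 15
Total = 9 + 15 = 24


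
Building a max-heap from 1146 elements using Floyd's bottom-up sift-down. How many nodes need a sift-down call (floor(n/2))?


In a heap of 1146 elements (0-indexed array):
  Last element index: 1145
  Parent of last element: floor((1145 - 1) / 2) = 572
  Internal nodes: indices 0 to 572
  Count = floor(1146/2) = 573


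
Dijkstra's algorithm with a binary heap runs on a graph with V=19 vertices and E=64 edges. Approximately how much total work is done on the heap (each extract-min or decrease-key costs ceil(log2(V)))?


Dijkstra with a binary heap: each vertex is extracted once, each edge may relax once.
Each heap operation costs O(log V).
V + E = 19 + 64 = 83
ceil(log2(19)) = 5 (since 2^4 = 16 < 19 <= 32 = 2^5)
Total heap work = (V+E) * ceil(log2(V)) = 83 * 5 = 415


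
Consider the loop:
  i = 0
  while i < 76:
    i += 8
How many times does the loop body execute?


Starting at i = 0, each iteration adds 8.
Iterations until i >= 76:
  Iteration 1: i = 0 -> i = 8
  Iteration 2: i = 8 -> i = 16
  Iteration 3: i = 16 -> i = 24
  Iteration 4: i = 24 -> i = 32
  Iteration 5: i = 32 -> i = 40
  Iteration 6: i = 40 -> i = 48
  Iteration 7: i = 48 -> i = 56
  Iteration 8: i = 56 -> i = 64
  ... continuing ...
Total iterations = ceil(76/8) = 10


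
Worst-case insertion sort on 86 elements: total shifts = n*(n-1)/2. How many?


Sum of shifts = 1 + 2 + 3 + ... + 85
= 86 * 85 / 2
= 7310 / 2
= 3655


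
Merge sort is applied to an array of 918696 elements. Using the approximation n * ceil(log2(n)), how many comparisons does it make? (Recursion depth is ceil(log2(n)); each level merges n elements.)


Merge sort divides the array into halves recursively.
Number of levels = ceil(log2(918696)) = 20
At each level, approximately n = 918696 comparisons are needed for merging.
Total comparisons ~ n * ceil(log2(n)) = 918696 * 20 = 18373920


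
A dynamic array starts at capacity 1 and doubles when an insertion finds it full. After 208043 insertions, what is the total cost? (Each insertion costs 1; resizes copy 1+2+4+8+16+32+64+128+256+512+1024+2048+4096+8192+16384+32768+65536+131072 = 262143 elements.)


Insertion cost: 208043 (one per element)
Resizes occur just before inserting elements 2, 3, 5, 9, ...
Elements copied at each resize: 1 + 2 + 4 + 8 + 16 + 32 + 64 + 128 + 256 + 512 + 1024 + 2048 + 4096 + 8192 + 16384 + 32768 + 65536 + 131072
Sum of copies = 262143 (geometric series: 2^k - 1)
Total = 208043 + 262143 = 470186


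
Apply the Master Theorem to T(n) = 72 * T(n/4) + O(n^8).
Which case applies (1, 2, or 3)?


The Master Theorem: T(n) = a*T(n/b) + O(n^c)
  a = 72, b = 4, c = 8
log_b(a) = log_4(72) ~ 3.085
Compare b^c with a: 4^8 = 65536 > 72, so c > log_b(a).
Since c > log_b(a), Case 3 applies.
T(n) = O(n^8)
Master Theorem case = 3
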